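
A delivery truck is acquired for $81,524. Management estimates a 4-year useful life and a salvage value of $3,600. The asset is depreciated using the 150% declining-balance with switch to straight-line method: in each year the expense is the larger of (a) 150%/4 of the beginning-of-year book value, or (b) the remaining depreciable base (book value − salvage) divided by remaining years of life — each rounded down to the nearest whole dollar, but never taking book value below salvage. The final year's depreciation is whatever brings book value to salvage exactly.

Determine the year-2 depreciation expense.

$19,107

Depreciable base = $81,524 − $3,600 = $77,924.
Year 1: DB = ⌊$81,524 × 150%/4⌋ = $30,571; SL = ⌊$77,924/4⌋ = $19,481 → take DB $30,571. Book value $50,953.
Year 2: DB = ⌊$50,953 × 150%/4⌋ = $19,107; SL = ⌊$47,353/3⌋ = $15,784 → take DB $19,107. Book value $31,846.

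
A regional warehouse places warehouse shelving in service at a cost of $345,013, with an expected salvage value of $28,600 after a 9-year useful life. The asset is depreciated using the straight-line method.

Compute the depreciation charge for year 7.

$35,157

Depreciable base = $345,013 − $28,600 = $316,413.
Annual expense = $316,413 / 9 = $35,157.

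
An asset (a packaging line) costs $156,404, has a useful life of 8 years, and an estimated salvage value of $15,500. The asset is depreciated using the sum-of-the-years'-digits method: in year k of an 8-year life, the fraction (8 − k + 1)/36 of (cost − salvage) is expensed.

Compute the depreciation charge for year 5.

Depreciable base = $156,404 − $15,500 = $140,904.
Sum of the years' digits = 8+7+6+5+4+3+2+1 = 36.
Year 1: $140,904 × 8/36 = $31,312. Book value $125,092.
Year 2: $140,904 × 7/36 = $27,398. Book value $97,694.
Year 3: $140,904 × 6/36 = $23,484. Book value $74,210.
Year 4: $140,904 × 5/36 = $19,570. Book value $54,640.
Year 5: $140,904 × 4/36 = $15,656. Book value $38,984.

$15,656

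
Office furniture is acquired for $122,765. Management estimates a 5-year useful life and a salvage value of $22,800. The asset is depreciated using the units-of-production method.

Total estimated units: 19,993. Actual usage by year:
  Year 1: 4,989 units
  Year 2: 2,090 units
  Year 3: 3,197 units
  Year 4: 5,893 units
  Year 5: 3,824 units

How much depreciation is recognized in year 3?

Depreciable base = $122,765 − $22,800 = $99,965.
Rate = $99,965 / 19,993 units = $5 per unit.
Year 1: 4,989 × $5 = $24,945. Book value $97,820.
Year 2: 2,090 × $5 = $10,450. Book value $87,370.
Year 3: 3,197 × $5 = $15,985. Book value $71,385.

$15,985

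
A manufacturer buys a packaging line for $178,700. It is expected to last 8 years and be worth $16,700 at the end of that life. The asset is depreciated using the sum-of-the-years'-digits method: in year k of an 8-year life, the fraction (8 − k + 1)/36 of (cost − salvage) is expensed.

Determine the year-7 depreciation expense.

$9,000

Depreciable base = $178,700 − $16,700 = $162,000.
Sum of the years' digits = 8+7+6+5+4+3+2+1 = 36.
Year 1: $162,000 × 8/36 = $36,000. Book value $142,700.
Year 2: $162,000 × 7/36 = $31,500. Book value $111,200.
Year 3: $162,000 × 6/36 = $27,000. Book value $84,200.
Year 4: $162,000 × 5/36 = $22,500. Book value $61,700.
Year 5: $162,000 × 4/36 = $18,000. Book value $43,700.
Year 6: $162,000 × 3/36 = $13,500. Book value $30,200.
Year 7: $162,000 × 2/36 = $9,000. Book value $21,200.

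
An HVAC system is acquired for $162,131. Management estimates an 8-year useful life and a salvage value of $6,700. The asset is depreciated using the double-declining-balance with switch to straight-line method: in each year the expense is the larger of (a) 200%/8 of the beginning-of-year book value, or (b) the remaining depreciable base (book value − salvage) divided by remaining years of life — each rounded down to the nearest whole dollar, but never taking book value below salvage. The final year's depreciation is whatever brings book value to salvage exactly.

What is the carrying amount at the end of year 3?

$68,400

Depreciable base = $162,131 − $6,700 = $155,431.
Year 1: DB = ⌊$162,131 × 200%/8⌋ = $40,532; SL = ⌊$155,431/8⌋ = $19,428 → take DB $40,532. Book value $121,599.
Year 2: DB = ⌊$121,599 × 200%/8⌋ = $30,399; SL = ⌊$114,899/7⌋ = $16,414 → take DB $30,399. Book value $91,200.
Year 3: DB = ⌊$91,200 × 200%/8⌋ = $22,800; SL = ⌊$84,500/6⌋ = $14,083 → take DB $22,800. Book value $68,400.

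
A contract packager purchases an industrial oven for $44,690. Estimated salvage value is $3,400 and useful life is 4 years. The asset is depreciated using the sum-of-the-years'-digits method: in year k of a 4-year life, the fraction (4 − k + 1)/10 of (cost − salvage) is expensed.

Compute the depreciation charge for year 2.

$12,387

Depreciable base = $44,690 − $3,400 = $41,290.
Sum of the years' digits = 4+3+2+1 = 10.
Year 1: $41,290 × 4/10 = $16,516. Book value $28,174.
Year 2: $41,290 × 3/10 = $12,387. Book value $15,787.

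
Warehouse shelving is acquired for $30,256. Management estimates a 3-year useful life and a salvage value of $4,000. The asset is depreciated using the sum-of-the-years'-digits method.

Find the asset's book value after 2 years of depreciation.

$8,376

Depreciable base = $30,256 − $4,000 = $26,256.
Sum of the years' digits = 3+2+1 = 6.
Year 1: $26,256 × 3/6 = $13,128. Book value $17,128.
Year 2: $26,256 × 2/6 = $8,752. Book value $8,376.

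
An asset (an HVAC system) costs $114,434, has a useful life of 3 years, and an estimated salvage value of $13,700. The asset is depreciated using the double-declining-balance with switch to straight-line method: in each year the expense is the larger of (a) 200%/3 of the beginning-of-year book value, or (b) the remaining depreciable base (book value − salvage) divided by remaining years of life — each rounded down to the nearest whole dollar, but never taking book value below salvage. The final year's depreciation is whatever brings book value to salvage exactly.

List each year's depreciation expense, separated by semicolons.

Depreciable base = $114,434 − $13,700 = $100,734.
Year 1: DB = ⌊$114,434 × 200%/3⌋ = $76,289; SL = ⌊$100,734/3⌋ = $33,578 → take DB $76,289. Book value $38,145.
Year 2: DB = ⌊$38,145 × 200%/3⌋ = $25,430; SL = ⌊$24,445/2⌋ = $12,222 → take DB $25,430, capped at $24,445. Book value $13,700.
Year 3 (final): $13,700 − $13,700 = $0. Book value $13,700.

$76,289; $24,445; $0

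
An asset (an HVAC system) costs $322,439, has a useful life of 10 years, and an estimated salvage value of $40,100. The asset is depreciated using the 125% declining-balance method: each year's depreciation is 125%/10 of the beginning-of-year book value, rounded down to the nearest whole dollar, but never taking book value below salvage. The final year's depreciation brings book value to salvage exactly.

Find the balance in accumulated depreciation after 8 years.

$211,643

Depreciable base = $322,439 − $40,100 = $282,339.
Year 1: ⌊$322,439 × 125%/10⌋ = $40,304. Book value $282,135.
Year 2: ⌊$282,135 × 125%/10⌋ = $35,266. Book value $246,869.
Year 3: ⌊$246,869 × 125%/10⌋ = $30,858. Book value $216,011.
Year 4: ⌊$216,011 × 125%/10⌋ = $27,001. Book value $189,010.
Year 5: ⌊$189,010 × 125%/10⌋ = $23,626. Book value $165,384.
Year 6: ⌊$165,384 × 125%/10⌋ = $20,673. Book value $144,711.
Year 7: ⌊$144,711 × 125%/10⌋ = $18,088. Book value $126,623.
Year 8: ⌊$126,623 × 125%/10⌋ = $15,827. Book value $110,796.
Accumulated through year 8 = $322,439 − $110,796 = $211,643.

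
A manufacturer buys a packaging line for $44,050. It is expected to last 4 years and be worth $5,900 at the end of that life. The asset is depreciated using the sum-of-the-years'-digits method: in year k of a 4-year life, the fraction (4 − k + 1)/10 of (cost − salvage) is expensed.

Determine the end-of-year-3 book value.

$9,715

Depreciable base = $44,050 − $5,900 = $38,150.
Sum of the years' digits = 4+3+2+1 = 10.
Year 1: $38,150 × 4/10 = $15,260. Book value $28,790.
Year 2: $38,150 × 3/10 = $11,445. Book value $17,345.
Year 3: $38,150 × 2/10 = $7,630. Book value $9,715.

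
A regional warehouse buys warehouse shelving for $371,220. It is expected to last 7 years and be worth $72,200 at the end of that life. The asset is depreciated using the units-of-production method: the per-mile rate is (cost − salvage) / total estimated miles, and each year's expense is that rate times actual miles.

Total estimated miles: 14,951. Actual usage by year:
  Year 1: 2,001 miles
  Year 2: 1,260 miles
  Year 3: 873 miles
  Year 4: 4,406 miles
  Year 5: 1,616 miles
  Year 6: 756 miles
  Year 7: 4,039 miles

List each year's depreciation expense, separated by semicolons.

$40,020; $25,200; $17,460; $88,120; $32,320; $15,120; $80,780

Depreciable base = $371,220 − $72,200 = $299,020.
Rate = $299,020 / 14,951 miles = $20 per mile.
Year 1: 2,001 × $20 = $40,020. Book value $331,200.
Year 2: 1,260 × $20 = $25,200. Book value $306,000.
Year 3: 873 × $20 = $17,460. Book value $288,540.
Year 4: 4,406 × $20 = $88,120. Book value $200,420.
Year 5: 1,616 × $20 = $32,320. Book value $168,100.
Year 6: 756 × $20 = $15,120. Book value $152,980.
Year 7: 4,039 × $20 = $80,780. Book value $72,200.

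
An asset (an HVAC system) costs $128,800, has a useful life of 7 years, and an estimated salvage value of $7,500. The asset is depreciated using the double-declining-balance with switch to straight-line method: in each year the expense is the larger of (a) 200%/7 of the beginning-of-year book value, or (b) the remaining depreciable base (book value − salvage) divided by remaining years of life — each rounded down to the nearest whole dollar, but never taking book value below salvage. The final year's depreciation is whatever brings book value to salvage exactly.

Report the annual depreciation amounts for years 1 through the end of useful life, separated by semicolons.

$36,800; $26,285; $18,775; $13,411; $9,579; $8,225; $8,225

Depreciable base = $128,800 − $7,500 = $121,300.
Year 1: DB = ⌊$128,800 × 200%/7⌋ = $36,800; SL = ⌊$121,300/7⌋ = $17,328 → take DB $36,800. Book value $92,000.
Year 2: DB = ⌊$92,000 × 200%/7⌋ = $26,285; SL = ⌊$84,500/6⌋ = $14,083 → take DB $26,285. Book value $65,715.
Year 3: DB = ⌊$65,715 × 200%/7⌋ = $18,775; SL = ⌊$58,215/5⌋ = $11,643 → take DB $18,775. Book value $46,940.
Year 4: DB = ⌊$46,940 × 200%/7⌋ = $13,411; SL = ⌊$39,440/4⌋ = $9,860 → take DB $13,411. Book value $33,529.
Year 5: DB = ⌊$33,529 × 200%/7⌋ = $9,579; SL = ⌊$26,029/3⌋ = $8,676 → take DB $9,579. Book value $23,950.
Year 6: DB = ⌊$23,950 × 200%/7⌋ = $6,842; SL = ⌊$16,450/2⌋ = $8,225 → take SL $8,225. Book value $15,725.
Year 7 (final): $15,725 − $7,500 = $8,225. Book value $7,500.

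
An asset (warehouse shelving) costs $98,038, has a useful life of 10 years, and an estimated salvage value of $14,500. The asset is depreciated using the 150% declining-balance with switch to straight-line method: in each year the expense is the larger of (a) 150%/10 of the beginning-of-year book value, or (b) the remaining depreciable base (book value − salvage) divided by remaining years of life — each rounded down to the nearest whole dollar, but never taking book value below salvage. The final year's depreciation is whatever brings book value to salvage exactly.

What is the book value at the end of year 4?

$51,178

Depreciable base = $98,038 − $14,500 = $83,538.
Year 1: DB = ⌊$98,038 × 150%/10⌋ = $14,705; SL = ⌊$83,538/10⌋ = $8,353 → take DB $14,705. Book value $83,333.
Year 2: DB = ⌊$83,333 × 150%/10⌋ = $12,499; SL = ⌊$68,833/9⌋ = $7,648 → take DB $12,499. Book value $70,834.
Year 3: DB = ⌊$70,834 × 150%/10⌋ = $10,625; SL = ⌊$56,334/8⌋ = $7,041 → take DB $10,625. Book value $60,209.
Year 4: DB = ⌊$60,209 × 150%/10⌋ = $9,031; SL = ⌊$45,709/7⌋ = $6,529 → take DB $9,031. Book value $51,178.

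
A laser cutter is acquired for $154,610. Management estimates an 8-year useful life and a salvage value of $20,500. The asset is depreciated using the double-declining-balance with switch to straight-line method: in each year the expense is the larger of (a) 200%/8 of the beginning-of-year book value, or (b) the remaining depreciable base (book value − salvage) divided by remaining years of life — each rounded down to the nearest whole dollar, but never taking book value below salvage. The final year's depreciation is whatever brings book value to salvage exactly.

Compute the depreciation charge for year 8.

Depreciable base = $154,610 − $20,500 = $134,110.
Year 1: DB = ⌊$154,610 × 200%/8⌋ = $38,652; SL = ⌊$134,110/8⌋ = $16,763 → take DB $38,652. Book value $115,958.
Year 2: DB = ⌊$115,958 × 200%/8⌋ = $28,989; SL = ⌊$95,458/7⌋ = $13,636 → take DB $28,989. Book value $86,969.
Year 3: DB = ⌊$86,969 × 200%/8⌋ = $21,742; SL = ⌊$66,469/6⌋ = $11,078 → take DB $21,742. Book value $65,227.
Year 4: DB = ⌊$65,227 × 200%/8⌋ = $16,306; SL = ⌊$44,727/5⌋ = $8,945 → take DB $16,306. Book value $48,921.
Year 5: DB = ⌊$48,921 × 200%/8⌋ = $12,230; SL = ⌊$28,421/4⌋ = $7,105 → take DB $12,230. Book value $36,691.
Year 6: DB = ⌊$36,691 × 200%/8⌋ = $9,172; SL = ⌊$16,191/3⌋ = $5,397 → take DB $9,172. Book value $27,519.
Year 7: DB = ⌊$27,519 × 200%/8⌋ = $6,879; SL = ⌊$7,019/2⌋ = $3,509 → take DB $6,879. Book value $20,640.
Year 8 (final): $20,640 − $20,500 = $140. Book value $20,500.

$140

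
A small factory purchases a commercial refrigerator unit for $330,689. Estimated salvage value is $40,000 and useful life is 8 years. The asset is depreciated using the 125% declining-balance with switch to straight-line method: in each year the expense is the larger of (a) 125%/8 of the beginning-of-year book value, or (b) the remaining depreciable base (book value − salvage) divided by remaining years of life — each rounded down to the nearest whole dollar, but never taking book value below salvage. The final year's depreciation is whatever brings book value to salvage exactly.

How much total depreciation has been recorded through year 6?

$227,233

Depreciable base = $330,689 − $40,000 = $290,689.
Year 1: DB = ⌊$330,689 × 125%/8⌋ = $51,670; SL = ⌊$290,689/8⌋ = $36,336 → take DB $51,670. Book value $279,019.
Year 2: DB = ⌊$279,019 × 125%/8⌋ = $43,596; SL = ⌊$239,019/7⌋ = $34,145 → take DB $43,596. Book value $235,423.
Year 3: DB = ⌊$235,423 × 125%/8⌋ = $36,784; SL = ⌊$195,423/6⌋ = $32,570 → take DB $36,784. Book value $198,639.
Year 4: DB = ⌊$198,639 × 125%/8⌋ = $31,037; SL = ⌊$158,639/5⌋ = $31,727 → take SL $31,727. Book value $166,912.
Year 5: DB = ⌊$166,912 × 125%/8⌋ = $26,080; SL = ⌊$126,912/4⌋ = $31,728 → take SL $31,728. Book value $135,184.
Year 6: DB = ⌊$135,184 × 125%/8⌋ = $21,122; SL = ⌊$95,184/3⌋ = $31,728 → take SL $31,728. Book value $103,456.
Accumulated through year 6 = $330,689 − $103,456 = $227,233.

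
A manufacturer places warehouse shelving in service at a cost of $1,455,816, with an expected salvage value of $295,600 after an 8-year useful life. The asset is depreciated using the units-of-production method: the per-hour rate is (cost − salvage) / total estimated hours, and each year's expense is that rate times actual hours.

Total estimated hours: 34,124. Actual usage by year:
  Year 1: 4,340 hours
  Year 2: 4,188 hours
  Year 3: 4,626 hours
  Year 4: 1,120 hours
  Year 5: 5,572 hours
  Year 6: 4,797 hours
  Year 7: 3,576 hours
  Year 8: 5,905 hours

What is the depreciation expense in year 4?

Depreciable base = $1,455,816 − $295,600 = $1,160,216.
Rate = $1,160,216 / 34,124 hours = $34 per hour.
Year 1: 4,340 × $34 = $147,560. Book value $1,308,256.
Year 2: 4,188 × $34 = $142,392. Book value $1,165,864.
Year 3: 4,626 × $34 = $157,284. Book value $1,008,580.
Year 4: 1,120 × $34 = $38,080. Book value $970,500.

$38,080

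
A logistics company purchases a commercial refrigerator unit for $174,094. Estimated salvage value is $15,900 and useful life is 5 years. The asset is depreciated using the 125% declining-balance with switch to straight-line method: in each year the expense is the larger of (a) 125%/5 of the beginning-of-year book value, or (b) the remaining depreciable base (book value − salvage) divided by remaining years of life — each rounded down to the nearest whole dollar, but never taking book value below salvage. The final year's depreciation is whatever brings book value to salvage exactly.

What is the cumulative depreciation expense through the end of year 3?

Depreciable base = $174,094 − $15,900 = $158,194.
Year 1: DB = ⌊$174,094 × 125%/5⌋ = $43,523; SL = ⌊$158,194/5⌋ = $31,638 → take DB $43,523. Book value $130,571.
Year 2: DB = ⌊$130,571 × 125%/5⌋ = $32,642; SL = ⌊$114,671/4⌋ = $28,667 → take DB $32,642. Book value $97,929.
Year 3: DB = ⌊$97,929 × 125%/5⌋ = $24,482; SL = ⌊$82,029/3⌋ = $27,343 → take SL $27,343. Book value $70,586.
Accumulated through year 3 = $174,094 − $70,586 = $103,508.

$103,508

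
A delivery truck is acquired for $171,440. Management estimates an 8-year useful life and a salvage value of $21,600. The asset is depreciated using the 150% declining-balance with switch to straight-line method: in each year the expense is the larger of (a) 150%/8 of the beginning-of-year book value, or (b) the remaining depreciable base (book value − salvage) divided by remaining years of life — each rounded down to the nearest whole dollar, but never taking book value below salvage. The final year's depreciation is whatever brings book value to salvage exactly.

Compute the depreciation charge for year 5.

$14,009

Depreciable base = $171,440 − $21,600 = $149,840.
Year 1: DB = ⌊$171,440 × 150%/8⌋ = $32,145; SL = ⌊$149,840/8⌋ = $18,730 → take DB $32,145. Book value $139,295.
Year 2: DB = ⌊$139,295 × 150%/8⌋ = $26,117; SL = ⌊$117,695/7⌋ = $16,813 → take DB $26,117. Book value $113,178.
Year 3: DB = ⌊$113,178 × 150%/8⌋ = $21,220; SL = ⌊$91,578/6⌋ = $15,263 → take DB $21,220. Book value $91,958.
Year 4: DB = ⌊$91,958 × 150%/8⌋ = $17,242; SL = ⌊$70,358/5⌋ = $14,071 → take DB $17,242. Book value $74,716.
Year 5: DB = ⌊$74,716 × 150%/8⌋ = $14,009; SL = ⌊$53,116/4⌋ = $13,279 → take DB $14,009. Book value $60,707.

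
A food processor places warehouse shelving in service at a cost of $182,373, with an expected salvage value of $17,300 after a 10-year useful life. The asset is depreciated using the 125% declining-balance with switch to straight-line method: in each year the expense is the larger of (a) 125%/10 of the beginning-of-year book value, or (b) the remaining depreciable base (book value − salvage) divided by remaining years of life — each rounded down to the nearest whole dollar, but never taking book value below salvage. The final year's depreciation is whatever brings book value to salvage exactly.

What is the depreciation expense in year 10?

$14,935

Depreciable base = $182,373 − $17,300 = $165,073.
Year 1: DB = ⌊$182,373 × 125%/10⌋ = $22,796; SL = ⌊$165,073/10⌋ = $16,507 → take DB $22,796. Book value $159,577.
Year 2: DB = ⌊$159,577 × 125%/10⌋ = $19,947; SL = ⌊$142,277/9⌋ = $15,808 → take DB $19,947. Book value $139,630.
Year 3: DB = ⌊$139,630 × 125%/10⌋ = $17,453; SL = ⌊$122,330/8⌋ = $15,291 → take DB $17,453. Book value $122,177.
Year 4: DB = ⌊$122,177 × 125%/10⌋ = $15,272; SL = ⌊$104,877/7⌋ = $14,982 → take DB $15,272. Book value $106,905.
Year 5: DB = ⌊$106,905 × 125%/10⌋ = $13,363; SL = ⌊$89,605/6⌋ = $14,934 → take SL $14,934. Book value $91,971.
Year 6: DB = ⌊$91,971 × 125%/10⌋ = $11,496; SL = ⌊$74,671/5⌋ = $14,934 → take SL $14,934. Book value $77,037.
Year 7: DB = ⌊$77,037 × 125%/10⌋ = $9,629; SL = ⌊$59,737/4⌋ = $14,934 → take SL $14,934. Book value $62,103.
Year 8: DB = ⌊$62,103 × 125%/10⌋ = $7,762; SL = ⌊$44,803/3⌋ = $14,934 → take SL $14,934. Book value $47,169.
Year 9: DB = ⌊$47,169 × 125%/10⌋ = $5,896; SL = ⌊$29,869/2⌋ = $14,934 → take SL $14,934. Book value $32,235.
Year 10 (final): $32,235 − $17,300 = $14,935. Book value $17,300.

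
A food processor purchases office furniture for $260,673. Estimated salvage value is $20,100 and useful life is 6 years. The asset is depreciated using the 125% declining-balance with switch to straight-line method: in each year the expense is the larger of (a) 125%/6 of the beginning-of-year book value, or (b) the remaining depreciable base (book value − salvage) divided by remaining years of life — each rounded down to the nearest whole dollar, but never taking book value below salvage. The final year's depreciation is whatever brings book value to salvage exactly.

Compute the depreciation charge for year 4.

Depreciable base = $260,673 − $20,100 = $240,573.
Year 1: DB = ⌊$260,673 × 125%/6⌋ = $54,306; SL = ⌊$240,573/6⌋ = $40,095 → take DB $54,306. Book value $206,367.
Year 2: DB = ⌊$206,367 × 125%/6⌋ = $42,993; SL = ⌊$186,267/5⌋ = $37,253 → take DB $42,993. Book value $163,374.
Year 3: DB = ⌊$163,374 × 125%/6⌋ = $34,036; SL = ⌊$143,274/4⌋ = $35,818 → take SL $35,818. Book value $127,556.
Year 4: DB = ⌊$127,556 × 125%/6⌋ = $26,574; SL = ⌊$107,456/3⌋ = $35,818 → take SL $35,818. Book value $91,738.

$35,818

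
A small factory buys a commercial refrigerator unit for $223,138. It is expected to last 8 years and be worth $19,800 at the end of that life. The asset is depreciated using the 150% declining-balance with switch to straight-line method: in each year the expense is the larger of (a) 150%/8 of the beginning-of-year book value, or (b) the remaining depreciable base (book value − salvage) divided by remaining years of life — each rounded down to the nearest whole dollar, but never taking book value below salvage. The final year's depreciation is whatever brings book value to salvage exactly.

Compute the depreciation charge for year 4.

Depreciable base = $223,138 − $19,800 = $203,338.
Year 1: DB = ⌊$223,138 × 150%/8⌋ = $41,838; SL = ⌊$203,338/8⌋ = $25,417 → take DB $41,838. Book value $181,300.
Year 2: DB = ⌊$181,300 × 150%/8⌋ = $33,993; SL = ⌊$161,500/7⌋ = $23,071 → take DB $33,993. Book value $147,307.
Year 3: DB = ⌊$147,307 × 150%/8⌋ = $27,620; SL = ⌊$127,507/6⌋ = $21,251 → take DB $27,620. Book value $119,687.
Year 4: DB = ⌊$119,687 × 150%/8⌋ = $22,441; SL = ⌊$99,887/5⌋ = $19,977 → take DB $22,441. Book value $97,246.

$22,441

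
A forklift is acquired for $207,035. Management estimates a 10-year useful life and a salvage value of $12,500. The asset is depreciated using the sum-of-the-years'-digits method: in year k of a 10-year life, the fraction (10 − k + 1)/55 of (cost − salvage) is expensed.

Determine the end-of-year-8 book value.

Depreciable base = $207,035 − $12,500 = $194,535.
Sum of the years' digits = 10+9+8+7+6+5+4+3+2+1 = 55.
Year 1: $194,535 × 10/55 = $35,370. Book value $171,665.
Year 2: $194,535 × 9/55 = $31,833. Book value $139,832.
Year 3: $194,535 × 8/55 = $28,296. Book value $111,536.
Year 4: $194,535 × 7/55 = $24,759. Book value $86,777.
Year 5: $194,535 × 6/55 = $21,222. Book value $65,555.
Year 6: $194,535 × 5/55 = $17,685. Book value $47,870.
Year 7: $194,535 × 4/55 = $14,148. Book value $33,722.
Year 8: $194,535 × 3/55 = $10,611. Book value $23,111.

$23,111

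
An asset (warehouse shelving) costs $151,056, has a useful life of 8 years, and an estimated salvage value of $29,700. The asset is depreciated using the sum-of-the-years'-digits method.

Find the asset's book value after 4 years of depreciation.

Depreciable base = $151,056 − $29,700 = $121,356.
Sum of the years' digits = 8+7+6+5+4+3+2+1 = 36.
Year 1: $121,356 × 8/36 = $26,968. Book value $124,088.
Year 2: $121,356 × 7/36 = $23,597. Book value $100,491.
Year 3: $121,356 × 6/36 = $20,226. Book value $80,265.
Year 4: $121,356 × 5/36 = $16,855. Book value $63,410.

$63,410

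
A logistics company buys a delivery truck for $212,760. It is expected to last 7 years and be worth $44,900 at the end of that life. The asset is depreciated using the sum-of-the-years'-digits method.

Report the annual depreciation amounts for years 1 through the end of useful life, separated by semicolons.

$41,965; $35,970; $29,975; $23,980; $17,985; $11,990; $5,995

Depreciable base = $212,760 − $44,900 = $167,860.
Sum of the years' digits = 7+6+5+4+3+2+1 = 28.
Year 1: $167,860 × 7/28 = $41,965. Book value $170,795.
Year 2: $167,860 × 6/28 = $35,970. Book value $134,825.
Year 3: $167,860 × 5/28 = $29,975. Book value $104,850.
Year 4: $167,860 × 4/28 = $23,980. Book value $80,870.
Year 5: $167,860 × 3/28 = $17,985. Book value $62,885.
Year 6: $167,860 × 2/28 = $11,990. Book value $50,895.
Year 7: $167,860 × 1/28 = $5,995. Book value $44,900.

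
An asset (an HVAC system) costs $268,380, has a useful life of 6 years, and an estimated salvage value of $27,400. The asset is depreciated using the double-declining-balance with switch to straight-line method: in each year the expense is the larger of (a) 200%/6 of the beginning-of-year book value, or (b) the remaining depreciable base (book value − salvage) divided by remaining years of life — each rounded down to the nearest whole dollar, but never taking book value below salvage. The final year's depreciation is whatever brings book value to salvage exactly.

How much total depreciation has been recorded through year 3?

Depreciable base = $268,380 − $27,400 = $240,980.
Year 1: DB = ⌊$268,380 × 200%/6⌋ = $89,460; SL = ⌊$240,980/6⌋ = $40,163 → take DB $89,460. Book value $178,920.
Year 2: DB = ⌊$178,920 × 200%/6⌋ = $59,640; SL = ⌊$151,520/5⌋ = $30,304 → take DB $59,640. Book value $119,280.
Year 3: DB = ⌊$119,280 × 200%/6⌋ = $39,760; SL = ⌊$91,880/4⌋ = $22,970 → take DB $39,760. Book value $79,520.
Accumulated through year 3 = $268,380 − $79,520 = $188,860.

$188,860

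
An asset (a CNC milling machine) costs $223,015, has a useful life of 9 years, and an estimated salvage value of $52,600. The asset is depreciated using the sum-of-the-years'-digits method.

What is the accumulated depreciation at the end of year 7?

$159,054

Depreciable base = $223,015 − $52,600 = $170,415.
Sum of the years' digits = 9+8+7+6+5+4+3+2+1 = 45.
Year 1: $170,415 × 9/45 = $34,083. Book value $188,932.
Year 2: $170,415 × 8/45 = $30,296. Book value $158,636.
Year 3: $170,415 × 7/45 = $26,509. Book value $132,127.
Year 4: $170,415 × 6/45 = $22,722. Book value $109,405.
Year 5: $170,415 × 5/45 = $18,935. Book value $90,470.
Year 6: $170,415 × 4/45 = $15,148. Book value $75,322.
Year 7: $170,415 × 3/45 = $11,361. Book value $63,961.
Accumulated through year 7 = $223,015 − $63,961 = $159,054.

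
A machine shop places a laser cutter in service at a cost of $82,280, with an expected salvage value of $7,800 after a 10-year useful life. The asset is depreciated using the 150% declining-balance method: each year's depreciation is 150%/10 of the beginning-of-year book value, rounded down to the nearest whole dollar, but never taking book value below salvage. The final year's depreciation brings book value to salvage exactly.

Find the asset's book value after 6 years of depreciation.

Depreciable base = $82,280 − $7,800 = $74,480.
Year 1: ⌊$82,280 × 150%/10⌋ = $12,342. Book value $69,938.
Year 2: ⌊$69,938 × 150%/10⌋ = $10,490. Book value $59,448.
Year 3: ⌊$59,448 × 150%/10⌋ = $8,917. Book value $50,531.
Year 4: ⌊$50,531 × 150%/10⌋ = $7,579. Book value $42,952.
Year 5: ⌊$42,952 × 150%/10⌋ = $6,442. Book value $36,510.
Year 6: ⌊$36,510 × 150%/10⌋ = $5,476. Book value $31,034.

$31,034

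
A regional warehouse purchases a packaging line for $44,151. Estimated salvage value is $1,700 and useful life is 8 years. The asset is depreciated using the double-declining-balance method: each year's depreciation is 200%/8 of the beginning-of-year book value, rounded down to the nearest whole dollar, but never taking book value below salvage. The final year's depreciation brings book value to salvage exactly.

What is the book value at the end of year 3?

$18,627

Depreciable base = $44,151 − $1,700 = $42,451.
Year 1: ⌊$44,151 × 200%/8⌋ = $11,037. Book value $33,114.
Year 2: ⌊$33,114 × 200%/8⌋ = $8,278. Book value $24,836.
Year 3: ⌊$24,836 × 200%/8⌋ = $6,209. Book value $18,627.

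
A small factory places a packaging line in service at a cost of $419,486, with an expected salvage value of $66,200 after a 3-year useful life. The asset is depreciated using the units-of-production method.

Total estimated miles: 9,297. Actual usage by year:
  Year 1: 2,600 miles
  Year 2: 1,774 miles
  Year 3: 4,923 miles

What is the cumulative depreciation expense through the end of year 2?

$166,212

Depreciable base = $419,486 − $66,200 = $353,286.
Rate = $353,286 / 9,297 miles = $38 per mile.
Year 1: 2,600 × $38 = $98,800. Book value $320,686.
Year 2: 1,774 × $38 = $67,412. Book value $253,274.
Accumulated through year 2 = $419,486 − $253,274 = $166,212.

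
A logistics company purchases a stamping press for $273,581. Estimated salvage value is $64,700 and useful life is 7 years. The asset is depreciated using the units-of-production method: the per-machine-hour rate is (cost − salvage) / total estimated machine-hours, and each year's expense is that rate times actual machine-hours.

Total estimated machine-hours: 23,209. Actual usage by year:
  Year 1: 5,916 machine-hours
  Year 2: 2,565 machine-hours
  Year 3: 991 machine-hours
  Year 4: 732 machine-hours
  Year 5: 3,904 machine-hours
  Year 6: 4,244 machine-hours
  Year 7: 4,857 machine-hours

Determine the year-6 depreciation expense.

$38,196

Depreciable base = $273,581 − $64,700 = $208,881.
Rate = $208,881 / 23,209 machine-hours = $9 per machine-hour.
Year 1: 5,916 × $9 = $53,244. Book value $220,337.
Year 2: 2,565 × $9 = $23,085. Book value $197,252.
Year 3: 991 × $9 = $8,919. Book value $188,333.
Year 4: 732 × $9 = $6,588. Book value $181,745.
Year 5: 3,904 × $9 = $35,136. Book value $146,609.
Year 6: 4,244 × $9 = $38,196. Book value $108,413.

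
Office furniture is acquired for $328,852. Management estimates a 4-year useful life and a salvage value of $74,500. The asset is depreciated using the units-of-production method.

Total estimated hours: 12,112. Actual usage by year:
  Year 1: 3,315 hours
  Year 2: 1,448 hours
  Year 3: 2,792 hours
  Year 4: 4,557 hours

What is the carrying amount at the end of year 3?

$170,197

Depreciable base = $328,852 − $74,500 = $254,352.
Rate = $254,352 / 12,112 hours = $21 per hour.
Year 1: 3,315 × $21 = $69,615. Book value $259,237.
Year 2: 1,448 × $21 = $30,408. Book value $228,829.
Year 3: 2,792 × $21 = $58,632. Book value $170,197.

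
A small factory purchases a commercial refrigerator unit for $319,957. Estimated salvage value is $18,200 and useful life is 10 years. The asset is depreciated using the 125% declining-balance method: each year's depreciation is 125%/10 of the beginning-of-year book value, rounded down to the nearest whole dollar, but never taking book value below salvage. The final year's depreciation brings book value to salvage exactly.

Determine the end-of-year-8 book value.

$109,942

Depreciable base = $319,957 − $18,200 = $301,757.
Year 1: ⌊$319,957 × 125%/10⌋ = $39,994. Book value $279,963.
Year 2: ⌊$279,963 × 125%/10⌋ = $34,995. Book value $244,968.
Year 3: ⌊$244,968 × 125%/10⌋ = $30,621. Book value $214,347.
Year 4: ⌊$214,347 × 125%/10⌋ = $26,793. Book value $187,554.
Year 5: ⌊$187,554 × 125%/10⌋ = $23,444. Book value $164,110.
Year 6: ⌊$164,110 × 125%/10⌋ = $20,513. Book value $143,597.
Year 7: ⌊$143,597 × 125%/10⌋ = $17,949. Book value $125,648.
Year 8: ⌊$125,648 × 125%/10⌋ = $15,706. Book value $109,942.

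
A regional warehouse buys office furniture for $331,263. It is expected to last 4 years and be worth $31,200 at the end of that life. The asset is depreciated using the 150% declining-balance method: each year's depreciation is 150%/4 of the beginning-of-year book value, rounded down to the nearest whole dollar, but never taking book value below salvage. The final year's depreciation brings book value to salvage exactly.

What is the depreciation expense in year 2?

Depreciable base = $331,263 − $31,200 = $300,063.
Year 1: ⌊$331,263 × 150%/4⌋ = $124,223. Book value $207,040.
Year 2: ⌊$207,040 × 150%/4⌋ = $77,640. Book value $129,400.

$77,640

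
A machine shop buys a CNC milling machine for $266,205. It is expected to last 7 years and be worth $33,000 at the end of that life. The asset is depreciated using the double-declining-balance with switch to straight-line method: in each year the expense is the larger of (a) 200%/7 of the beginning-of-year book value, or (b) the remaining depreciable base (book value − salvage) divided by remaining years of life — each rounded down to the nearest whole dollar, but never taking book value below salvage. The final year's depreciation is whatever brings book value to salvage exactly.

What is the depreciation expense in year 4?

$27,718

Depreciable base = $266,205 − $33,000 = $233,205.
Year 1: DB = ⌊$266,205 × 200%/7⌋ = $76,058; SL = ⌊$233,205/7⌋ = $33,315 → take DB $76,058. Book value $190,147.
Year 2: DB = ⌊$190,147 × 200%/7⌋ = $54,327; SL = ⌊$157,147/6⌋ = $26,191 → take DB $54,327. Book value $135,820.
Year 3: DB = ⌊$135,820 × 200%/7⌋ = $38,805; SL = ⌊$102,820/5⌋ = $20,564 → take DB $38,805. Book value $97,015.
Year 4: DB = ⌊$97,015 × 200%/7⌋ = $27,718; SL = ⌊$64,015/4⌋ = $16,003 → take DB $27,718. Book value $69,297.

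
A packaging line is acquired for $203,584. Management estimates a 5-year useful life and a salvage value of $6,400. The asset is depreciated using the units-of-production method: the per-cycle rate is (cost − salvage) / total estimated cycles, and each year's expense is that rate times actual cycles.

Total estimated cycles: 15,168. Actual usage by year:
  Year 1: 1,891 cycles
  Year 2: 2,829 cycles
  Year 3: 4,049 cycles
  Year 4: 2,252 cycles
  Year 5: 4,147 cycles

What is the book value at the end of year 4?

Depreciable base = $203,584 − $6,400 = $197,184.
Rate = $197,184 / 15,168 cycles = $13 per cycle.
Year 1: 1,891 × $13 = $24,583. Book value $179,001.
Year 2: 2,829 × $13 = $36,777. Book value $142,224.
Year 3: 4,049 × $13 = $52,637. Book value $89,587.
Year 4: 2,252 × $13 = $29,276. Book value $60,311.

$60,311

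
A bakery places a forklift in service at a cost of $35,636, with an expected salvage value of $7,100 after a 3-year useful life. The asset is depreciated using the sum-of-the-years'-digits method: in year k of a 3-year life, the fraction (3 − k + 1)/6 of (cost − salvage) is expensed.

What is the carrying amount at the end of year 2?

$11,856

Depreciable base = $35,636 − $7,100 = $28,536.
Sum of the years' digits = 3+2+1 = 6.
Year 1: $28,536 × 3/6 = $14,268. Book value $21,368.
Year 2: $28,536 × 2/6 = $9,512. Book value $11,856.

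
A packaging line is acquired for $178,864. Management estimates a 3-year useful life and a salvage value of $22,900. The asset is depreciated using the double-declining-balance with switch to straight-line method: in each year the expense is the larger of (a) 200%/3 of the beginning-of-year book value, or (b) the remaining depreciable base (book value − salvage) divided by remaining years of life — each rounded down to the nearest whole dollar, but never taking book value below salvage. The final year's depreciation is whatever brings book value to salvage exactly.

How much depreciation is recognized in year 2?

Depreciable base = $178,864 − $22,900 = $155,964.
Year 1: DB = ⌊$178,864 × 200%/3⌋ = $119,242; SL = ⌊$155,964/3⌋ = $51,988 → take DB $119,242. Book value $59,622.
Year 2: DB = ⌊$59,622 × 200%/3⌋ = $39,748; SL = ⌊$36,722/2⌋ = $18,361 → take DB $39,748, capped at $36,722. Book value $22,900.

$36,722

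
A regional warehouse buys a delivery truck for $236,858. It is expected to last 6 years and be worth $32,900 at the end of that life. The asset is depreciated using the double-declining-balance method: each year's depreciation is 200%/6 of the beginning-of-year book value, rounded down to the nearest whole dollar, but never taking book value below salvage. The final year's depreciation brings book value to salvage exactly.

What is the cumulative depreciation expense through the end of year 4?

$190,070

Depreciable base = $236,858 − $32,900 = $203,958.
Year 1: ⌊$236,858 × 200%/6⌋ = $78,952. Book value $157,906.
Year 2: ⌊$157,906 × 200%/6⌋ = $52,635. Book value $105,271.
Year 3: ⌊$105,271 × 200%/6⌋ = $35,090. Book value $70,181.
Year 4: ⌊$70,181 × 200%/6⌋ = $23,393. Book value $46,788.
Accumulated through year 4 = $236,858 − $46,788 = $190,070.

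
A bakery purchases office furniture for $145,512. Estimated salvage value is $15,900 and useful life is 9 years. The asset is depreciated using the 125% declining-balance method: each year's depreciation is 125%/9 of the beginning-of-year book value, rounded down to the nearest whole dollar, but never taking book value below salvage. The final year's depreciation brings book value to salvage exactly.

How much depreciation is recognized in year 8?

$7,095

Depreciable base = $145,512 − $15,900 = $129,612.
Year 1: ⌊$145,512 × 125%/9⌋ = $20,210. Book value $125,302.
Year 2: ⌊$125,302 × 125%/9⌋ = $17,403. Book value $107,899.
Year 3: ⌊$107,899 × 125%/9⌋ = $14,985. Book value $92,914.
Year 4: ⌊$92,914 × 125%/9⌋ = $12,904. Book value $80,010.
Year 5: ⌊$80,010 × 125%/9⌋ = $11,112. Book value $68,898.
Year 6: ⌊$68,898 × 125%/9⌋ = $9,569. Book value $59,329.
Year 7: ⌊$59,329 × 125%/9⌋ = $8,240. Book value $51,089.
Year 8: ⌊$51,089 × 125%/9⌋ = $7,095. Book value $43,994.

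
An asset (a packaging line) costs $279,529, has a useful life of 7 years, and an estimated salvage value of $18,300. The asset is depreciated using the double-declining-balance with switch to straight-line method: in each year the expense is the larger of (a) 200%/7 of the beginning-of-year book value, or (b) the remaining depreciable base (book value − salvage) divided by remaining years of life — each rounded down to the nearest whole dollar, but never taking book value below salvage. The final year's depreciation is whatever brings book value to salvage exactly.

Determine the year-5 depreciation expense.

Depreciable base = $279,529 − $18,300 = $261,229.
Year 1: DB = ⌊$279,529 × 200%/7⌋ = $79,865; SL = ⌊$261,229/7⌋ = $37,318 → take DB $79,865. Book value $199,664.
Year 2: DB = ⌊$199,664 × 200%/7⌋ = $57,046; SL = ⌊$181,364/6⌋ = $30,227 → take DB $57,046. Book value $142,618.
Year 3: DB = ⌊$142,618 × 200%/7⌋ = $40,748; SL = ⌊$124,318/5⌋ = $24,863 → take DB $40,748. Book value $101,870.
Year 4: DB = ⌊$101,870 × 200%/7⌋ = $29,105; SL = ⌊$83,570/4⌋ = $20,892 → take DB $29,105. Book value $72,765.
Year 5: DB = ⌊$72,765 × 200%/7⌋ = $20,790; SL = ⌊$54,465/3⌋ = $18,155 → take DB $20,790. Book value $51,975.

$20,790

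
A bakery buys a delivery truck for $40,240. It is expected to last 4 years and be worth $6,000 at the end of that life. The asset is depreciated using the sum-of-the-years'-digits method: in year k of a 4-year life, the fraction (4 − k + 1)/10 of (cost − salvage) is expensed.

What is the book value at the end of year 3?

Depreciable base = $40,240 − $6,000 = $34,240.
Sum of the years' digits = 4+3+2+1 = 10.
Year 1: $34,240 × 4/10 = $13,696. Book value $26,544.
Year 2: $34,240 × 3/10 = $10,272. Book value $16,272.
Year 3: $34,240 × 2/10 = $6,848. Book value $9,424.

$9,424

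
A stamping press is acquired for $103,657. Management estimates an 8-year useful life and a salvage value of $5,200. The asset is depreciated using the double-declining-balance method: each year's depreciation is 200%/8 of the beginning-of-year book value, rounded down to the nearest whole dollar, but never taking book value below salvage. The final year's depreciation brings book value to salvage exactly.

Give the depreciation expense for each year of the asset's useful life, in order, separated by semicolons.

$25,914; $19,435; $14,577; $10,932; $8,199; $6,150; $4,612; $8,638

Depreciable base = $103,657 − $5,200 = $98,457.
Year 1: ⌊$103,657 × 200%/8⌋ = $25,914. Book value $77,743.
Year 2: ⌊$77,743 × 200%/8⌋ = $19,435. Book value $58,308.
Year 3: ⌊$58,308 × 200%/8⌋ = $14,577. Book value $43,731.
Year 4: ⌊$43,731 × 200%/8⌋ = $10,932. Book value $32,799.
Year 5: ⌊$32,799 × 200%/8⌋ = $8,199. Book value $24,600.
Year 6: ⌊$24,600 × 200%/8⌋ = $6,150. Book value $18,450.
Year 7: ⌊$18,450 × 200%/8⌋ = $4,612. Book value $13,838.
Year 8 (final): $13,838 − $5,200 = $8,638. Book value $5,200.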